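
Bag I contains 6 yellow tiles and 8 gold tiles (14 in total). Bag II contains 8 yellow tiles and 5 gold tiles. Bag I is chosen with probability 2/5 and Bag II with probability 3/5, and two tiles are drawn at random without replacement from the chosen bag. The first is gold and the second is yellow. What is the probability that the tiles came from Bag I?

P(E | Bag I) = 24/91; P(E | Bag II) = 10/39.
P(E) = 2/5·24/91 + 3/5·10/39 = 118/455.
By Bayes' rule, P(Bag I | E) = 48/455 / 118/455 = 24/59 ≈ 0.4068.

24/59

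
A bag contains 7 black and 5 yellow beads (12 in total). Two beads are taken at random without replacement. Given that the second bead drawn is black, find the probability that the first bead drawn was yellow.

5/11

P(first=yellow and the second bead drawn is black) = (5/12)·(7/11) = 35/132.
P(the second bead drawn is black) = Σ over first color = 7/22 + 35/132 = 7/12.
By Bayes, P(first=yellow | the second bead drawn is black) = 35/132 / 7/12 = 5/11 ≈ 0.4545.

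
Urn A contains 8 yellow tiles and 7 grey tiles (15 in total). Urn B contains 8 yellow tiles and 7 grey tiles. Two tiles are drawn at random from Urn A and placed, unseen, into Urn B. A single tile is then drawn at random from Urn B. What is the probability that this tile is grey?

Condition on how many of the transferred tiles are grey (from Urn A: 7 grey of 15; then Urn B has 17 total).
  0 grey: C(7,0)C(8,2)/C(15,2) = 4/15; then P = 7/17
  1 grey: C(7,1)C(8,1)/C(15,2) = 8/15; then P = 8/17
  2 grey: C(7,2)C(8,0)/C(15,2) = 1/5; then P = 9/17
P(grey from Urn B) = 7/15 ≈ 0.4667.

7/15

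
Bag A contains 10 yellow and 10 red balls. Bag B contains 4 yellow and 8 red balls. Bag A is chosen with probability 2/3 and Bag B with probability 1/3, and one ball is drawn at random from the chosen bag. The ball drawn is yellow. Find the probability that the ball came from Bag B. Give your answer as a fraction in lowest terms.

1/4

P(yellow | Bag A) = 1/2; P(yellow | Bag B) = 1/3.
P(yellow) = 2/3·1/2 + 1/3·1/3 = 4/9.
By Bayes' rule, P(Bag B | yellow) = 1/9 / 4/9 = 1/4 ≈ 0.2500.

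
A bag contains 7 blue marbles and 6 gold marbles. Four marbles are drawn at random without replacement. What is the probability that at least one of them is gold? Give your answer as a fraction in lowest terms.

Use the complement: P(at least one gold) = 1 − P(no gold).
P(none) = C(7,4)/C(13,4) = 35/715.
So P = 1 − 35/715 = 136/143 ≈ 0.9510.

136/143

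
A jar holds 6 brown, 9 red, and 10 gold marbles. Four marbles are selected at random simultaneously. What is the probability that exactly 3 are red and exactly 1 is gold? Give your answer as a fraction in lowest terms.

84/1265

Unordered draws without replacement: count favorable combinations over C(25,4).
Favorable = C(6,0) · C(9,3) · C(10,1) = 840; total = C(25,4) = 12650.
P = 840/12650 = 84/1265 ≈ 0.0664.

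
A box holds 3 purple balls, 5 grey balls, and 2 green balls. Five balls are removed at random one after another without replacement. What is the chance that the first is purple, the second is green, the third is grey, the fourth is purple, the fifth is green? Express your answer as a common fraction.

Multiply the conditional probability of each draw in order, without replacement, so each draw removes one from its color and from the total.
P = (3/10) · (2/9) · (5/8) · (2/7) · (1/6) = 1/504 ≈ 0.0020.

1/504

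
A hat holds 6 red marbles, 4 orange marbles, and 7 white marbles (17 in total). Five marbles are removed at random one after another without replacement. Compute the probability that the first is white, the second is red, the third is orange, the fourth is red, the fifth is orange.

3/884

Multiply the conditional probability of each draw in order, without replacement, so each draw removes one from its color and from the total.
P = (7/17) · (6/16) · (4/15) · (5/14) · (3/13) = 3/884 ≈ 0.0034.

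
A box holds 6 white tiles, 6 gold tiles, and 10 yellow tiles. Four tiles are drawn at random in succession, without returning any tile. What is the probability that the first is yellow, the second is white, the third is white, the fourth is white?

Multiply the conditional probability of each draw in order, without replacement, so each draw removes one from its color and from the total.
P = (10/22) · (6/21) · (5/20) · (4/19) = 10/1463 ≈ 0.0068.

10/1463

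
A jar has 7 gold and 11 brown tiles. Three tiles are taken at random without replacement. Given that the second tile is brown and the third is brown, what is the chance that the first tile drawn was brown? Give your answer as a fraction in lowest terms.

9/16

P(first=brown and the second tile is brown and the third is brown) = (11/18)·(10/17)·(9/16) = 55/272.
P(E) = Σ over first color = 385/2448 + 55/272 = 55/153.
By Bayes, P(first=brown | E) = 55/272 / 55/153 = 9/16 ≈ 0.5625.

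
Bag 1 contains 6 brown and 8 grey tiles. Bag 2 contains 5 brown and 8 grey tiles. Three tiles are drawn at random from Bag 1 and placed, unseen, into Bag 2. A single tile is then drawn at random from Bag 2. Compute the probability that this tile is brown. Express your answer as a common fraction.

Condition on how many of the transferred tiles are brown (from Bag 1: 6 brown of 14; then Bag 2 has 16 total).
  0 brown: C(6,0)C(8,3)/C(14,3) = 2/13; then P = 5/16
  1 brown: C(6,1)C(8,2)/C(14,3) = 6/13; then P = 6/16
  2 brown: C(6,2)C(8,1)/C(14,3) = 30/91; then P = 7/16
  3 brown: C(6,3)C(8,0)/C(14,3) = 5/91; then P = 8/16
P(brown from Bag 2) = 11/28 ≈ 0.3929.

11/28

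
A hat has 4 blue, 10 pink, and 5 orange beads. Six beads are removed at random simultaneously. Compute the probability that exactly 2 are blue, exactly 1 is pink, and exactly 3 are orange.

Unordered draws without replacement: count favorable combinations over C(19,6).
Favorable = C(4,2) · C(10,1) · C(5,3) = 600; total = C(19,6) = 27132.
P = 600/27132 = 50/2261 ≈ 0.0221.

50/2261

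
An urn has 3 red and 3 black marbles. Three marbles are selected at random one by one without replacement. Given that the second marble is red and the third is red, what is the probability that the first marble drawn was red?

1/4

P(first=red and the second marble is red and the third is red) = (3/6)·(2/5)·(1/4) = 1/20.
P(E) = Σ over first color = 1/20 + 3/20 = 1/5.
By Bayes, P(first=red | E) = 1/20 / 1/5 = 1/4 ≈ 0.2500.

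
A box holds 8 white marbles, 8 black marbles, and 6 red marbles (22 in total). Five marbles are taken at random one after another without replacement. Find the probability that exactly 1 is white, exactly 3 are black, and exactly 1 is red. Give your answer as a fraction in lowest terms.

Unordered draws without replacement: count favorable combinations over C(22,5).
Favorable = C(8,1) · C(8,3) · C(6,1) = 2688; total = C(22,5) = 26334.
P = 2688/26334 = 64/627 ≈ 0.1021.

64/627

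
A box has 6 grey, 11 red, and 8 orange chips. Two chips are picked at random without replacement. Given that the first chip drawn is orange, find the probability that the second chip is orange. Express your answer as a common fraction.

7/24

After removing 1 orange, the box has 7 orange out of 24 remaining.
P(second is orange | given) = 7/24 ≈ 0.2917.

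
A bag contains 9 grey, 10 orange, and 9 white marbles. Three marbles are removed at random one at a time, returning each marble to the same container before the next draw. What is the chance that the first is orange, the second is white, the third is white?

Multiply the conditional probability of each draw in order, with replacement (the composition resets each draw).
P = (10/28) · (9/28) · (9/28) = 405/10976 ≈ 0.0369.

405/10976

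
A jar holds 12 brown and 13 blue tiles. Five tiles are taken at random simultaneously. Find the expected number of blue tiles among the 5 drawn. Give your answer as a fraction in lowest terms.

By linearity of expectation, E[X] = Σ P(draw i is blue); by symmetry each draw (even without replacement) has P(blue) = 13/25.
E[X] = 5 · 13/25 = 13/5 ≈ 2.6000.

13/5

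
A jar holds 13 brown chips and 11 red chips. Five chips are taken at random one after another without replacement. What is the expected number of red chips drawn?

55/24

By linearity of expectation, E[X] = Σ P(draw i is red); by symmetry each draw (even without replacement) has P(red) = 11/24.
E[X] = 5 · 11/24 = 55/24 ≈ 2.2917.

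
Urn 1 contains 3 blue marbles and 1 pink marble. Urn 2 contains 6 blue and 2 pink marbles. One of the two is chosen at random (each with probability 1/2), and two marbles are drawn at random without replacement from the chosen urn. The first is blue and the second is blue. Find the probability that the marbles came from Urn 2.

P(E | Urn 1) = 1/2; P(E | Urn 2) = 15/28.
P(E) = 1/2·1/2 + 1/2·15/28 = 29/56.
By Bayes' rule, P(Urn 2 | E) = 15/56 / 29/56 = 15/29 ≈ 0.5172.

15/29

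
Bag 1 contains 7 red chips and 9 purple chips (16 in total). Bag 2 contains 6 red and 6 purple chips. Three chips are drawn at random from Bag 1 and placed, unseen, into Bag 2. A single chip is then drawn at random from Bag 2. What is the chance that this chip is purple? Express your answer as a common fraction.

41/80

Condition on how many of the transferred chips are purple (from Bag 1: 9 purple of 16; then Bag 2 has 15 total).
  0 purple: C(9,0)C(7,3)/C(16,3) = 1/16; then P = 6/15
  1 purple: C(9,1)C(7,2)/C(16,3) = 27/80; then P = 7/15
  2 purple: C(9,2)C(7,1)/C(16,3) = 9/20; then P = 8/15
  3 purple: C(9,3)C(7,0)/C(16,3) = 3/20; then P = 9/15
P(purple from Bag 2) = 41/80 ≈ 0.5125.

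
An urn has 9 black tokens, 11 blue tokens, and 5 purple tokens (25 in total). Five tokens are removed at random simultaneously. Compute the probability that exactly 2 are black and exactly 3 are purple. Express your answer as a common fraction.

12/1771

Unordered draws without replacement: count favorable combinations over C(25,5).
Favorable = C(9,2) · C(11,0) · C(5,3) = 360; total = C(25,5) = 53130.
P = 360/53130 = 12/1771 ≈ 0.0068.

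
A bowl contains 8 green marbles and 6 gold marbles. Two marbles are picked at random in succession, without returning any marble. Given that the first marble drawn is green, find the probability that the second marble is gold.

After removing 1 green, the bowl has 6 gold out of 13 remaining.
P(second is gold | given) = 6/13 ≈ 0.4615.

6/13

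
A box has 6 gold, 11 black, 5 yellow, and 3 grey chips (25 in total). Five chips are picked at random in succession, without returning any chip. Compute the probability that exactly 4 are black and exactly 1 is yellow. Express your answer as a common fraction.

Unordered draws without replacement: count favorable combinations over C(25,5).
Favorable = C(6,0) · C(11,4) · C(5,1) · C(3,0) = 1650; total = C(25,5) = 53130.
P = 1650/53130 = 5/161 ≈ 0.0311.

5/161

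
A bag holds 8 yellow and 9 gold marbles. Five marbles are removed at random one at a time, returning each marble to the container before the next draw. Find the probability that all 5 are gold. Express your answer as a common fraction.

Multiply the conditional probability of each draw in order, with replacement (the composition resets each draw).
P = (9/17) · (9/17) · (9/17) · (9/17) · (9/17) = 59049/1419857 ≈ 0.0416.

59049/1419857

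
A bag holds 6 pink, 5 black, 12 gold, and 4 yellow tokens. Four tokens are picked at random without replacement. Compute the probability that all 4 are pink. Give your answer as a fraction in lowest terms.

1/1170

Unordered draws without replacement: count favorable combinations over C(27,4).
Favorable = C(6,4) · C(5,0) · C(12,0) · C(4,0) = 15; total = C(27,4) = 17550.
P = 15/17550 = 1/1170 ≈ 0.0009.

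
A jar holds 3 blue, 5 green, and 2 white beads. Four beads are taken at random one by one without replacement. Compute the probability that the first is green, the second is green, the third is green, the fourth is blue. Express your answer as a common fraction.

1/28

Multiply the conditional probability of each draw in order, without replacement, so each draw removes one from its color and from the total.
P = (5/10) · (4/9) · (3/8) · (3/7) = 1/28 ≈ 0.0357.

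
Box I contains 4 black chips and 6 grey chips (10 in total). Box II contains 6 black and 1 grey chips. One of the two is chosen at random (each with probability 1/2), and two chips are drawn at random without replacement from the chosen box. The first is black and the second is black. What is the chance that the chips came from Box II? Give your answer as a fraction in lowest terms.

75/89

P(E | Box I) = 2/15; P(E | Box II) = 5/7.
P(E) = 1/2·2/15 + 1/2·5/7 = 89/210.
By Bayes' rule, P(Box II | E) = 5/14 / 89/210 = 75/89 ≈ 0.8427.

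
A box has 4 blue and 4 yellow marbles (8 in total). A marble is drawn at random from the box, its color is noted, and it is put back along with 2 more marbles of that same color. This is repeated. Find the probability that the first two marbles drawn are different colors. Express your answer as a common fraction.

2/5

Either blue then yellow, or yellow then blue; after the first draw the total is 10.
P = (4/8)·(4/10) + (4/8)·(4/10) = 2/5 ≈ 0.4000.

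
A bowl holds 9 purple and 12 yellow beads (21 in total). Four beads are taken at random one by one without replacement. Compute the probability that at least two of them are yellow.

Sum the hypergeometric tail for j = 2,…,4 yellow beads.
Favorable = C(12,2)·C(9,2) + C(12,3)·C(9,1) + C(12,4)·C(9,0) = 4851; total = C(21,4) = 5985.
P = 4851/5985 = 77/95 ≈ 0.8105.

77/95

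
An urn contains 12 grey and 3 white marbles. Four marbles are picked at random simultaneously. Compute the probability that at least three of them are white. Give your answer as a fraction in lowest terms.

Sum the hypergeometric tail for j = 3,…,3 white marbles.
Favorable = C(3,3)·C(12,1) = 12; total = C(15,4) = 1365.
P = 12/1365 = 4/455 ≈ 0.0088.

4/455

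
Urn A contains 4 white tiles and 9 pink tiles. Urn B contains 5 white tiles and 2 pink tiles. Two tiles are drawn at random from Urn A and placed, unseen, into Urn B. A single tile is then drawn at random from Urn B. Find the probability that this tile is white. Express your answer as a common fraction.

73/117

Condition on how many of the transferred tiles are white (from Urn A: 4 white of 13; then Urn B has 9 total).
  0 white: C(4,0)C(9,2)/C(13,2) = 6/13; then P = 5/9
  1 white: C(4,1)C(9,1)/C(13,2) = 6/13; then P = 6/9
  2 white: C(4,2)C(9,0)/C(13,2) = 1/13; then P = 7/9
P(white from Urn B) = 73/117 ≈ 0.6239.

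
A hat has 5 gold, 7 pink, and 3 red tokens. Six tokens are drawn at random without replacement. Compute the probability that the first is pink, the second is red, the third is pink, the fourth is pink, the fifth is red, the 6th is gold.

Multiply the conditional probability of each draw in order, without replacement, so each draw removes one from its color and from the total.
P = (7/15) · (3/14) · (6/13) · (5/12) · (2/11) · (5/10) = 1/572 ≈ 0.0017.

1/572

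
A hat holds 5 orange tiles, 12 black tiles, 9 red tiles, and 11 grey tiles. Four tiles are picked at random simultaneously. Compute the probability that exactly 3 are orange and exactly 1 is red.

Unordered draws without replacement: count favorable combinations over C(37,4).
Favorable = C(5,3) · C(12,0) · C(9,1) · C(11,0) = 90; total = C(37,4) = 66045.
P = 90/66045 = 6/4403 ≈ 0.0014.

6/4403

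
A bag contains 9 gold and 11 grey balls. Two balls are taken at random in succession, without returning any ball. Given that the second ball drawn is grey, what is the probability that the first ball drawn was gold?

P(first=gold and the second ball drawn is grey) = (9/20)·(11/19) = 99/380.
P(the second ball drawn is grey) = Σ over first color = 99/380 + 11/38 = 11/20.
By Bayes, P(first=gold | the second ball drawn is grey) = 99/380 / 11/20 = 9/19 ≈ 0.4737.

9/19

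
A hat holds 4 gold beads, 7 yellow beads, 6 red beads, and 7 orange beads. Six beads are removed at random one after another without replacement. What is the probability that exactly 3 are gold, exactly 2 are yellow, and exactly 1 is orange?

21/4807

Unordered draws without replacement: count favorable combinations over C(24,6).
Favorable = C(4,3) · C(7,2) · C(6,0) · C(7,1) = 588; total = C(24,6) = 134596.
P = 588/134596 = 21/4807 ≈ 0.0044.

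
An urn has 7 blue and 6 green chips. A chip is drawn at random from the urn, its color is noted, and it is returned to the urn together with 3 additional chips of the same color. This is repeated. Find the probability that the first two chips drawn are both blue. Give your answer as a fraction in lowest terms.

After a blue draw the urn holds 10 blue out of 16.
P = (7/13)·(10/16) = 35/104 ≈ 0.3365.

35/104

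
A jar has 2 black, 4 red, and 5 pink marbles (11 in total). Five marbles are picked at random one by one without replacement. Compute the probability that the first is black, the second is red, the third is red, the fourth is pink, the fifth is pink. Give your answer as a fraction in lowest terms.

2/231

Multiply the conditional probability of each draw in order, without replacement, so each draw removes one from its color and from the total.
P = (2/11) · (4/10) · (3/9) · (5/8) · (4/7) = 2/231 ≈ 0.0087.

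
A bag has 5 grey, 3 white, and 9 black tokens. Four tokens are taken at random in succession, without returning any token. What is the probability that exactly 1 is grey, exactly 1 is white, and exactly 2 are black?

27/119

Unordered draws without replacement: count favorable combinations over C(17,4).
Favorable = C(5,1) · C(3,1) · C(9,2) = 540; total = C(17,4) = 2380.
P = 540/2380 = 27/119 ≈ 0.2269.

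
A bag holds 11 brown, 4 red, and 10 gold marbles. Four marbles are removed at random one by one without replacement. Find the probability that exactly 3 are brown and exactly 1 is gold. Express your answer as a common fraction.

3/23

Unordered draws without replacement: count favorable combinations over C(25,4).
Favorable = C(11,3) · C(4,0) · C(10,1) = 1650; total = C(25,4) = 12650.
P = 1650/12650 = 3/23 ≈ 0.1304.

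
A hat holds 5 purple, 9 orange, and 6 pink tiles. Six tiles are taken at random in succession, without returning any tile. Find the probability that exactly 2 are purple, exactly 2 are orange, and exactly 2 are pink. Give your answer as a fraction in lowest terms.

Unordered draws without replacement: count favorable combinations over C(20,6).
Favorable = C(5,2) · C(9,2) · C(6,2) = 5400; total = C(20,6) = 38760.
P = 5400/38760 = 45/323 ≈ 0.1393.

45/323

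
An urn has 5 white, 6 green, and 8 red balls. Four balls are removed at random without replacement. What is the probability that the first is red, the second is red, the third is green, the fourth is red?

7/323

Multiply the conditional probability of each draw in order, without replacement, so each draw removes one from its color and from the total.
P = (8/19) · (7/18) · (6/17) · (6/16) = 7/323 ≈ 0.0217.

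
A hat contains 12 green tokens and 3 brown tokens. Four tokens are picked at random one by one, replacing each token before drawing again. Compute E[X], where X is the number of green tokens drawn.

By linearity of expectation, E[X] = Σ P(draw i is green); each independent draw has P(green) = 12/15.
E[X] = 4 · 12/15 = 16/5 ≈ 3.2000.

16/5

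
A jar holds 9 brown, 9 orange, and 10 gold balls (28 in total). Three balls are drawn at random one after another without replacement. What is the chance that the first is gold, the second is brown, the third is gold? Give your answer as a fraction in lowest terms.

15/364

Multiply the conditional probability of each draw in order, without replacement, so each draw removes one from its color and from the total.
P = (10/28) · (9/27) · (9/26) = 15/364 ≈ 0.0412.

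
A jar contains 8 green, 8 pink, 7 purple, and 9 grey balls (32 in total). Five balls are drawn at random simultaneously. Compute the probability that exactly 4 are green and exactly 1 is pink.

Unordered draws without replacement: count favorable combinations over C(32,5).
Favorable = C(8,4) · C(8,1) · C(7,0) · C(9,0) = 560; total = C(32,5) = 201376.
P = 560/201376 = 5/1798 ≈ 0.0028.

5/1798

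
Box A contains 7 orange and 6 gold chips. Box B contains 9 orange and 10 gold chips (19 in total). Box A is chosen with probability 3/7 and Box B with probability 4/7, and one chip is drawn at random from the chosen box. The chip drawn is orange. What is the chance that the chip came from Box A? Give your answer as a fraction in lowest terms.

133/289

P(orange | Box A) = 7/13; P(orange | Box B) = 9/19.
P(orange) = 3/7·7/13 + 4/7·9/19 = 867/1729.
By Bayes' rule, P(Box A | orange) = 3/13 / 867/1729 = 133/289 ≈ 0.4602.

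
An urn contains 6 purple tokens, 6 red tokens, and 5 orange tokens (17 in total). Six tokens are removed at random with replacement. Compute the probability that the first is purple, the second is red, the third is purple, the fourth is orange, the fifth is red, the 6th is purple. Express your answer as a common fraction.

Multiply the conditional probability of each draw in order, with replacement (the composition resets each draw).
P = (6/17) · (6/17) · (6/17) · (5/17) · (6/17) · (6/17) = 38880/24137569 ≈ 0.0016.

38880/24137569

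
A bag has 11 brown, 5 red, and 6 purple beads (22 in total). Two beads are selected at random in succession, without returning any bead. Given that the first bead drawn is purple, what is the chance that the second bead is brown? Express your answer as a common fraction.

11/21

After removing 1 purple, the bag has 11 brown out of 21 remaining.
P(second is brown | given) = 11/21 ≈ 0.5238.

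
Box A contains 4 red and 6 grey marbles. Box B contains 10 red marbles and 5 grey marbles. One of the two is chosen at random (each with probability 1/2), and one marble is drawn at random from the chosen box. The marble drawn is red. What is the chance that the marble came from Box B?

P(red | Box A) = 2/5; P(red | Box B) = 2/3.
P(red) = 1/2·2/5 + 1/2·2/3 = 8/15.
By Bayes' rule, P(Box B | red) = 1/3 / 8/15 = 5/8 ≈ 0.6250.

5/8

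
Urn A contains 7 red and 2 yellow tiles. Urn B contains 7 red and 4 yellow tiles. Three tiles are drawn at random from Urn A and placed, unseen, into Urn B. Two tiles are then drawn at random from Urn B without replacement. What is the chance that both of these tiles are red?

67/156

Condition on how many of the transferred tiles are red (from Urn A: 7 red of 9; then Urn B has 14 total).
  1 red: C(7,1)C(2,2)/C(9,3) = 1/12; then P = C(8,2)/C(14,2) = 4/13
  2 red: C(7,2)C(2,1)/C(9,3) = 1/2; then P = C(9,2)/C(14,2) = 36/91
  3 red: C(7,3)C(2,0)/C(9,3) = 5/12; then P = C(10,2)/C(14,2) = 45/91
P(both red) = 67/156 ≈ 0.4295.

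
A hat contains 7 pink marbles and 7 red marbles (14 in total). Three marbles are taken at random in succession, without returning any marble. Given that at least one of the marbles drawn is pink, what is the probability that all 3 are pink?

5/47

P(all 3 pink) = C(7,3)/C(14,3) = 5/52; P(at least one pink) = 1 − C(7,3)/C(14,3) = 47/52.
Since 'all 3 pink' ⊆ 'at least one pink', P(all 3 | at least one) = 5/52 / 47/52 = 5/47 ≈ 0.1064.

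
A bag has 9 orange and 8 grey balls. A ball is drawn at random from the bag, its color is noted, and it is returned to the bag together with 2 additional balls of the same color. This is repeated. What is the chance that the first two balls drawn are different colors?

Either grey then orange, or orange then grey; after the first draw the total is 19.
P = (8/17)·(9/19) + (9/17)·(8/19) = 144/323 ≈ 0.4458.

144/323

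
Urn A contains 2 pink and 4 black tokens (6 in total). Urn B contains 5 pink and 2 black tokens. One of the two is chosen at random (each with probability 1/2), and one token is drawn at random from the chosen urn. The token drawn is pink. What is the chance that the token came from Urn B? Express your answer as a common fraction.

P(pink | Urn A) = 1/3; P(pink | Urn B) = 5/7.
P(pink) = 1/2·1/3 + 1/2·5/7 = 11/21.
By Bayes' rule, P(Urn B | pink) = 5/14 / 11/21 = 15/22 ≈ 0.6818.

15/22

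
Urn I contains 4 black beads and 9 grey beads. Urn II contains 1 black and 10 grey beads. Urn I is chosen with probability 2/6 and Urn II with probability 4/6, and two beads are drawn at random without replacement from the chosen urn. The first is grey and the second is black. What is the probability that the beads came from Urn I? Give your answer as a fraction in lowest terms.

33/59

P(E | Urn I) = 3/13; P(E | Urn II) = 1/11.
P(E) = 1/3·3/13 + 2/3·1/11 = 59/429.
By Bayes' rule, P(Urn I | E) = 1/13 / 59/429 = 33/59 ≈ 0.5593.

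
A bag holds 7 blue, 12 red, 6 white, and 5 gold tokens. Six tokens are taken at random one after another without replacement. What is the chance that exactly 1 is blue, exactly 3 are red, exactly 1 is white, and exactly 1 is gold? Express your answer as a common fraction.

Unordered draws without replacement: count favorable combinations over C(30,6).
Favorable = C(7,1) · C(12,3) · C(6,1) · C(5,1) = 46200; total = C(30,6) = 593775.
P = 46200/593775 = 88/1131 ≈ 0.0778.

88/1131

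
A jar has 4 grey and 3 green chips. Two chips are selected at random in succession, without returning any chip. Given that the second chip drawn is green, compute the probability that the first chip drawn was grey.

2/3

P(first=grey and the second chip drawn is green) = (4/7)·(3/6) = 2/7.
P(the second chip drawn is green) = Σ over first color = 2/7 + 1/7 = 3/7.
By Bayes, P(first=grey | the second chip drawn is green) = 2/7 / 3/7 = 2/3 ≈ 0.6667.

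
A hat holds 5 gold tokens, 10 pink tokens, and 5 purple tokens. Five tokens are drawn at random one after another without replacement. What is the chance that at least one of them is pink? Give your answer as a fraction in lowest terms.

1271/1292

Use the complement: P(at least one pink) = 1 − P(no pink).
P(none) = C(10,5)/C(20,5) = 252/15504.
So P = 1 − 252/15504 = 1271/1292 ≈ 0.9837.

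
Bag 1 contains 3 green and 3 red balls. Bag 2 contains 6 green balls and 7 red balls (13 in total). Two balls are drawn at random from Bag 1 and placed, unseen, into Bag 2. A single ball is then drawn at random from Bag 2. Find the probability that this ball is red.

8/15

Condition on how many of the transferred balls are red (from Bag 1: 3 red of 6; then Bag 2 has 15 total).
  0 red: C(3,0)C(3,2)/C(6,2) = 1/5; then P = 7/15
  1 red: C(3,1)C(3,1)/C(6,2) = 3/5; then P = 8/15
  2 red: C(3,2)C(3,0)/C(6,2) = 1/5; then P = 9/15
P(red from Bag 2) = 8/15 ≈ 0.5333.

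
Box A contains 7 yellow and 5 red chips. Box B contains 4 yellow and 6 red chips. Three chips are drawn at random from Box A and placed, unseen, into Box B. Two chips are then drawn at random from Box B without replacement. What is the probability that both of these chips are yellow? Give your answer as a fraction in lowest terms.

Condition on how many of the transferred chips are yellow (from Box A: 7 yellow of 12; then Box B has 13 total).
  0 yellow: C(7,0)C(5,3)/C(12,3) = 1/22; then P = C(4,2)/C(13,2) = 1/13
  1 yellow: C(7,1)C(5,2)/C(12,3) = 7/22; then P = C(5,2)/C(13,2) = 5/39
  2 yellow: C(7,2)C(5,1)/C(12,3) = 21/44; then P = C(6,2)/C(13,2) = 5/26
  3 yellow: C(7,3)C(5,0)/C(12,3) = 7/44; then P = C(7,2)/C(13,2) = 7/26
P(both yellow) = 307/1716 ≈ 0.1789.

307/1716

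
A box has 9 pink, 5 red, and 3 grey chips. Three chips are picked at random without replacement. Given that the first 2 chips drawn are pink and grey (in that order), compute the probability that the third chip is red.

After removing 1 pink, 1 grey, the box has 5 red out of 15 remaining.
P(third is red | given) = 5/15 = 1/3 ≈ 0.3333.

1/3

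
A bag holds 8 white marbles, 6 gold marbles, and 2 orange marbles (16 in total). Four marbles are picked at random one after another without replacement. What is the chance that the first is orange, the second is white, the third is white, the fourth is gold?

Multiply the conditional probability of each draw in order, without replacement, so each draw removes one from its color and from the total.
P = (2/16) · (8/15) · (7/14) · (6/13) = 1/65 ≈ 0.0154.

1/65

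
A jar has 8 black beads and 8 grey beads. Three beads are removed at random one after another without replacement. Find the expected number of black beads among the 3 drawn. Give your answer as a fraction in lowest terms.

By linearity of expectation, E[X] = Σ P(draw i is black); by symmetry each draw (even without replacement) has P(black) = 8/16.
E[X] = 3 · 8/16 = 3/2 ≈ 1.5000.

3/2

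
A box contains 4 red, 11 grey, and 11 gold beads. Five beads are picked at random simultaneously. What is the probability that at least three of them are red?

Sum the hypergeometric tail for j = 3,…,4 red beads.
Favorable = C(4,3)·C(22,2) + C(4,4)·C(22,1) = 946; total = C(26,5) = 65780.
P = 946/65780 = 43/2990 ≈ 0.0144.

43/2990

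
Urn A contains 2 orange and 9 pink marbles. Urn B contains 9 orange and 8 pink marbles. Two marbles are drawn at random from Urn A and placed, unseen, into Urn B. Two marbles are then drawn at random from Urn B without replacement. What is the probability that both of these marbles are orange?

Condition on how many of the transferred marbles are orange (from Urn A: 2 orange of 11; then Urn B has 19 total).
  0 orange: C(2,0)C(9,2)/C(11,2) = 36/55; then P = C(9,2)/C(19,2) = 4/19
  1 orange: C(2,1)C(9,1)/C(11,2) = 18/55; then P = C(10,2)/C(19,2) = 5/19
  2 orange: C(2,2)C(9,0)/C(11,2) = 1/55; then P = C(11,2)/C(19,2) = 55/171
P(both orange) = 2161/9405 ≈ 0.2298.

2161/9405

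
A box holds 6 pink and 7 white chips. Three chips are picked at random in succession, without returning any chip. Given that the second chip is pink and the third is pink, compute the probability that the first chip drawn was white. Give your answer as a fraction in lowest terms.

P(first=white and the second chip is pink and the third is pink) = (7/13)·(6/12)·(5/11) = 35/286.
P(E) = Σ over first color = 10/143 + 35/286 = 5/26.
By Bayes, P(first=white | E) = 35/286 / 5/26 = 7/11 ≈ 0.6364.

7/11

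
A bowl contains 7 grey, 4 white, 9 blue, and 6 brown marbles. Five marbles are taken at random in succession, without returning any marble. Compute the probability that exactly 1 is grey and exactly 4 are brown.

21/13156

Unordered draws without replacement: count favorable combinations over C(26,5).
Favorable = C(7,1) · C(4,0) · C(9,0) · C(6,4) = 105; total = C(26,5) = 65780.
P = 105/65780 = 21/13156 ≈ 0.0016.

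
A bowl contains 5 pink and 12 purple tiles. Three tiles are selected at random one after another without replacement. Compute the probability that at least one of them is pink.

23/34

Use the complement: P(at least one pink) = 1 − P(no pink).
P(none) = C(12,3)/C(17,3) = 220/680.
So P = 1 − 220/680 = 23/34 ≈ 0.6765.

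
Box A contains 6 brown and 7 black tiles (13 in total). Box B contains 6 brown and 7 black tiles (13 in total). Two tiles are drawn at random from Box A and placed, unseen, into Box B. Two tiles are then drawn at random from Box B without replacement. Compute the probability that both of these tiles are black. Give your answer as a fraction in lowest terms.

Condition on how many of the transferred tiles are black (from Box A: 7 black of 13; then Box B has 15 total).
  0 black: C(7,0)C(6,2)/C(13,2) = 5/26; then P = C(7,2)/C(15,2) = 1/5
  1 black: C(7,1)C(6,1)/C(13,2) = 7/13; then P = C(8,2)/C(15,2) = 4/15
  2 black: C(7,2)C(6,0)/C(13,2) = 7/26; then P = C(9,2)/C(15,2) = 12/35
P(both black) = 107/390 ≈ 0.2744.

107/390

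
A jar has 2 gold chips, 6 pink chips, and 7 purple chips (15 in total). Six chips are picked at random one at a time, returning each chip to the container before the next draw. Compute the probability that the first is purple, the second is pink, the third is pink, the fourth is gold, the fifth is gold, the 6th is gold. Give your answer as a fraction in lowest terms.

Multiply the conditional probability of each draw in order, with replacement (the composition resets each draw).
P = (7/15) · (6/15) · (6/15) · (2/15) · (2/15) · (2/15) = 224/1265625 ≈ 0.0002.

224/1265625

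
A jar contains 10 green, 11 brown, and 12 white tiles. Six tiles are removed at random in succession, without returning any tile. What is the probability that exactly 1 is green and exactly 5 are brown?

15/3596

Unordered draws without replacement: count favorable combinations over C(33,6).
Favorable = C(10,1) · C(11,5) · C(12,0) = 4620; total = C(33,6) = 1107568.
P = 4620/1107568 = 15/3596 ≈ 0.0042.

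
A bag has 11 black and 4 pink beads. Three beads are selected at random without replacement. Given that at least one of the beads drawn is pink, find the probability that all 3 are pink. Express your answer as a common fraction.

P(all 3 pink) = C(4,3)/C(15,3) = 4/455; P(at least one pink) = 1 − C(11,3)/C(15,3) = 58/91.
Since 'all 3 pink' ⊆ 'at least one pink', P(all 3 | at least one) = 4/455 / 58/91 = 2/145 ≈ 0.0138.

2/145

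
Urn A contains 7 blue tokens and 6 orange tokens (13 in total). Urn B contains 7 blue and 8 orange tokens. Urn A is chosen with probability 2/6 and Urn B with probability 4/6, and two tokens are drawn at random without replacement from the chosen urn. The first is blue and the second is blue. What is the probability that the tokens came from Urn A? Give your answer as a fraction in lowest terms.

P(E | Urn A) = 7/26; P(E | Urn B) = 1/5.
P(E) = 1/3·7/26 + 2/3·1/5 = 29/130.
By Bayes' rule, P(Urn A | E) = 7/78 / 29/130 = 35/87 ≈ 0.4023.

35/87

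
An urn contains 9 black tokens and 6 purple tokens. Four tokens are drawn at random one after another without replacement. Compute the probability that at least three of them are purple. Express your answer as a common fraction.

1/7

Sum the hypergeometric tail for j = 3,…,4 purple tokens.
Favorable = C(6,3)·C(9,1) + C(6,4)·C(9,0) = 195; total = C(15,4) = 1365.
P = 195/1365 = 1/7 ≈ 0.1429.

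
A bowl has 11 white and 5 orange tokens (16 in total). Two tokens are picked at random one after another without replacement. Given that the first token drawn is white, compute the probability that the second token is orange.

1/3

After removing 1 white, the bowl has 5 orange out of 15 remaining.
P(second is orange | given) = 5/15 = 1/3 ≈ 0.3333.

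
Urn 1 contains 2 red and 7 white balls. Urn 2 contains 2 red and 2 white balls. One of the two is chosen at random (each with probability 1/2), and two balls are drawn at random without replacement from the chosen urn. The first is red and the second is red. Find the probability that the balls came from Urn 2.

6/7

P(E | Urn 1) = 1/36; P(E | Urn 2) = 1/6.
P(E) = 1/2·1/36 + 1/2·1/6 = 7/72.
By Bayes' rule, P(Urn 2 | E) = 1/12 / 7/72 = 6/7 ≈ 0.8571.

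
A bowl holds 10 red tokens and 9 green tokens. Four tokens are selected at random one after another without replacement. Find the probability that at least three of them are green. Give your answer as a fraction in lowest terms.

Sum the hypergeometric tail for j = 3,…,4 green tokens.
Favorable = C(9,3)·C(10,1) + C(9,4)·C(10,0) = 966; total = C(19,4) = 3876.
P = 966/3876 = 161/646 ≈ 0.2492.

161/646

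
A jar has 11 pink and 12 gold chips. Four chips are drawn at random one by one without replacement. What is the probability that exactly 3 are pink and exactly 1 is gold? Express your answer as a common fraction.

Unordered draws without replacement: count favorable combinations over C(23,4).
Favorable = C(11,3) · C(12,1) = 1980; total = C(23,4) = 8855.
P = 1980/8855 = 36/161 ≈ 0.2236.

36/161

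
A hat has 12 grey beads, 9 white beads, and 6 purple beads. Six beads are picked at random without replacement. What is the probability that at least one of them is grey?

407/414

Use the complement: P(at least one grey) = 1 − P(no grey).
P(none) = C(15,6)/C(27,6) = 5005/296010.
So P = 1 − 5005/296010 = 407/414 ≈ 0.9831.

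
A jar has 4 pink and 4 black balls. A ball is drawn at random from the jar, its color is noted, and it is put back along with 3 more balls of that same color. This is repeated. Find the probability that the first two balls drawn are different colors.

4/11

Either pink then black, or black then pink; after the first draw the total is 11.
P = (4/8)·(4/11) + (4/8)·(4/11) = 4/11 ≈ 0.3636.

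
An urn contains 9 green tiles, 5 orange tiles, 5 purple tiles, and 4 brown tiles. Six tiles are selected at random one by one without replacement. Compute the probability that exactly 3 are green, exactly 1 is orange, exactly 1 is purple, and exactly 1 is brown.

Unordered draws without replacement: count favorable combinations over C(23,6).
Favorable = C(9,3) · C(5,1) · C(5,1) · C(4,1) = 8400; total = C(23,6) = 100947.
P = 8400/100947 = 400/4807 ≈ 0.0832.

400/4807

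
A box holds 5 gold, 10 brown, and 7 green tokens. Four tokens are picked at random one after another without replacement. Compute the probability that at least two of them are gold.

Sum the hypergeometric tail for j = 2,…,4 gold tokens.
Favorable = C(5,2)·C(17,2) + C(5,3)·C(17,1) + C(5,4)·C(17,0) = 1535; total = C(22,4) = 7315.
P = 1535/7315 = 307/1463 ≈ 0.2098.

307/1463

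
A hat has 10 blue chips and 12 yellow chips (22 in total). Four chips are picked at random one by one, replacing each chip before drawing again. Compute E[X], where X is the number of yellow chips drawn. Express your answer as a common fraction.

By linearity of expectation, E[X] = Σ P(draw i is yellow); each independent draw has P(yellow) = 12/22.
E[X] = 4 · 12/22 = 24/11 ≈ 2.1818.

24/11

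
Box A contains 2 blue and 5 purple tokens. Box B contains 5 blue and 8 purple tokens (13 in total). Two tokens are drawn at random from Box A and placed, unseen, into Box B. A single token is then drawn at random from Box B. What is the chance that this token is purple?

22/35

Condition on how many of the transferred tokens are purple (from Box A: 5 purple of 7; then Box B has 15 total).
  0 purple: C(5,0)C(2,2)/C(7,2) = 1/21; then P = 8/15
  1 purple: C(5,1)C(2,1)/C(7,2) = 10/21; then P = 9/15
  2 purple: C(5,2)C(2,0)/C(7,2) = 10/21; then P = 10/15
P(purple from Box B) = 22/35 ≈ 0.6286.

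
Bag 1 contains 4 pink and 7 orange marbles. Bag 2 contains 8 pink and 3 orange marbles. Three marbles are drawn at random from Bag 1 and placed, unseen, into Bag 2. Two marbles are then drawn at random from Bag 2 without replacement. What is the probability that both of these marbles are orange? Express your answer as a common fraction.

Condition on how many of the transferred marbles are orange (from Bag 1: 7 orange of 11; then Bag 2 has 14 total).
  0 orange: C(7,0)C(4,3)/C(11,3) = 4/165; then P = C(3,2)/C(14,2) = 3/91
  1 orange: C(7,1)C(4,2)/C(11,3) = 14/55; then P = C(4,2)/C(14,2) = 6/91
  2 orange: C(7,2)C(4,1)/C(11,3) = 28/55; then P = C(5,2)/C(14,2) = 10/91
  3 orange: C(7,3)C(4,0)/C(11,3) = 7/33; then P = C(6,2)/C(14,2) = 15/91
P(both orange) = 543/5005 ≈ 0.1085.

543/5005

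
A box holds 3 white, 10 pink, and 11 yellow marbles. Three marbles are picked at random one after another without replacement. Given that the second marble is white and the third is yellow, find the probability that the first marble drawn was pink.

5/11

P(first=pink and the second marble is white and the third is yellow) = (10/24)·(3/23)·(11/22) = 5/184.
P(E) = Σ over first color = 1/184 + 5/184 + 5/184 = 11/184.
By Bayes, P(first=pink | E) = 5/184 / 11/184 = 5/11 ≈ 0.4545.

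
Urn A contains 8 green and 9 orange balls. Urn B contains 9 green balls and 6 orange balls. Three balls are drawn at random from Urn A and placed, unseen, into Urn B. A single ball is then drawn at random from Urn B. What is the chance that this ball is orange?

Condition on how many of the transferred balls are orange (from Urn A: 9 orange of 17; then Urn B has 18 total).
  0 orange: C(9,0)C(8,3)/C(17,3) = 7/85; then P = 6/18
  1 orange: C(9,1)C(8,2)/C(17,3) = 63/170; then P = 7/18
  2 orange: C(9,2)C(8,1)/C(17,3) = 36/85; then P = 8/18
  3 orange: C(9,3)C(8,0)/C(17,3) = 21/170; then P = 9/18
P(orange from Urn B) = 43/102 ≈ 0.4216.

43/102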